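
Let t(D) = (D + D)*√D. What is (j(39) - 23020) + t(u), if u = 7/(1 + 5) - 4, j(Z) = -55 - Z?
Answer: -23114 - 17*I*√102/18 ≈ -23114.0 - 9.5384*I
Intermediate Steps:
u = -17/6 (u = 7/6 - 4 = -17/6 ≈ -2.8333)
t(D) = 2*D^(3/2) (t(D) = (2*D)*√D = 2*D^(3/2))
(j(39) - 23020) + t(u) = ((-55 - 1*39) - 23020) + 2*(-17/6)^(3/2) = ((-55 - 39) - 23020) + 2*(-17*I*√102/36) = (-94 - 23020) - 17*I*√102/18 = -23114 - 17*I*√102/18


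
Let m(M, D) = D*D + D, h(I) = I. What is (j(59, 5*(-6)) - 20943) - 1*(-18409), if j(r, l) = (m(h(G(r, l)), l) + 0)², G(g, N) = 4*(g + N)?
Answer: 754366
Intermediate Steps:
G(g, N) = 4*N + 4*g (G(g, N) = 4*(N + g) = 4*N + 4*g)
m(M, D) = D + D² (m(M, D) = D² + D = D + D²)
j(r, l) = l²*(1 + l)² (j(r, l) = (l*(1 + l) + 0)² = (l*(1 + l))² = l²*(1 + l)²)
(j(59, 5*(-6)) - 20943) - 1*(-18409) = ((5*(-6))²*(1 + 5*(-6))² - 20943) - 1*(-18409) = ((-30)²*(1 - 30)² - 20943) + 18409 = (900*(-29)² - 20943) + 18409 = (900*841 - 20943) + 18409 = (756900 - 20943) + 18409 = 735957 + 18409 = 754366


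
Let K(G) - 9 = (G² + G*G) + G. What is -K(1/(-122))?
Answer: -33459/3721 ≈ -8.9919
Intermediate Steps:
K(G) = 9 + G + 2*G² (K(G) = 9 + ((G² + G*G) + G) = 9 + ((G² + G²) + G) = 9 + (2*G² + G) = 9 + (G + 2*G²) = 9 + G + 2*G²)
-K(1/(-122)) = -(9 + 1/(-122) + 2*(1/(-122))²) = -(9 - 1/122 + 2*(-1/122)²) = -(9 - 1/122 + 2*(1/14884)) = -(9 - 1/122 + 1/7442) = -1*33459/3721 = -33459/3721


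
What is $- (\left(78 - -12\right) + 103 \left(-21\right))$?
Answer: $2073$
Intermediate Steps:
$- (\left(78 - -12\right) + 103 \left(-21\right)) = - (\left(78 + 12\right) - 2163) = - (90 - 2163) = \left(-1\right) \left(-2073\right) = 2073$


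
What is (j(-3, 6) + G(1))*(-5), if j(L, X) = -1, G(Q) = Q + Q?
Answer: -5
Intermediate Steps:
G(Q) = 2*Q
(j(-3, 6) + G(1))*(-5) = (-1 + 2*1)*(-5) = (-1 + 2)*(-5) = 1*(-5) = -5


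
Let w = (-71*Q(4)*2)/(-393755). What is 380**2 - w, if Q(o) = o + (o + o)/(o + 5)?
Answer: 511723991752/3543795 ≈ 1.4440e+5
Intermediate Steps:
Q(o) = o + 2*o/(5 + o) (Q(o) = o + (2*o)/(5 + o) = o + 2*o/(5 + o))
w = 6248/3543795 (w = (-284*(7 + 4)/(5 + 4)*2)/(-393755) = (-284*11/9*2)*(-1/393755) = (-71*44/9*2)*(-1/393755) = -3124/9*2*(-1/393755) = -6248/9*(-1/393755) = 6248/3543795 ≈ 0.0017631)
380**2 - w = 380**2 - 1*6248/3543795 = 144400 - 6248/3543795 = 511723991752/3543795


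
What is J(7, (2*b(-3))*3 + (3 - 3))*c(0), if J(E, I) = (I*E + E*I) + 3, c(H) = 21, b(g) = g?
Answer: -5229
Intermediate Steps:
J(E, I) = 3 + 2*E*I (J(E, I) = (E*I + E*I) + 3 = 2*E*I + 3 = 3 + 2*E*I)
J(7, (2*b(-3))*3 + (3 - 3))*c(0) = (3 + 2*7*((2*(-3))*3 + (3 - 3)))*21 = (3 + 2*7*(-6*3 + 0))*21 = (3 + 2*7*(-18 + 0))*21 = (3 + 2*7*(-18))*21 = (3 - 252)*21 = -249*21 = -5229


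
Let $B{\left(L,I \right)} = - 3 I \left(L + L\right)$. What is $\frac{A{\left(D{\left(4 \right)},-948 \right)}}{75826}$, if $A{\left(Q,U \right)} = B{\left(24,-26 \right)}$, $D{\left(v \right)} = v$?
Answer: $\frac{1872}{37913} \approx 0.049376$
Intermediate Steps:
$B{\left(L,I \right)} = - 6 I L$ ($B{\left(L,I \right)} = - 3 I 2 L = - 6 I L$)
$A{\left(Q,U \right)} = 3744$ ($A{\left(Q,U \right)} = \left(-6\right) \left(-26\right) 24 = 3744$)
$\frac{A{\left(D{\left(4 \right)},-948 \right)}}{75826} = \frac{3744}{75826} = 3744 \cdot \frac{1}{75826} = \frac{1872}{37913}$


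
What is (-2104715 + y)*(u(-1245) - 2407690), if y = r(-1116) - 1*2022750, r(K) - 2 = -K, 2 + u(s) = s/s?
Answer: 9934968534777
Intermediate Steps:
u(s) = -1 (u(s) = -2 + s/s = -2 + 1 = -1)
r(K) = 2 - K
y = -2021632 (y = (2 - 1*(-1116)) - 1*2022750 = (2 + 1116) - 2022750 = 1118 - 2022750 = -2021632)
(-2104715 + y)*(u(-1245) - 2407690) = (-2104715 - 2021632)*(-1 - 2407690) = -4126347*(-2407691) = 9934968534777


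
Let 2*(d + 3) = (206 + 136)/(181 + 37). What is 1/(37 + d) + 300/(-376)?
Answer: -548233/712802 ≈ -0.76912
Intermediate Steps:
d = -483/218 (d = -3 + ((206 + 136)/(181 + 37))/2 = -3 + (342/218)/2 = -3 + (342*(1/218))/2 = -3 + (½)*(171/109) = -3 + 171/218 = -483/218 ≈ -2.2156)
1/(37 + d) + 300/(-376) = 1/(37 - 483/218) + 300/(-376) = 1/(7583/218) - 1/376*300 = 218/7583 - 75/94 = -548233/712802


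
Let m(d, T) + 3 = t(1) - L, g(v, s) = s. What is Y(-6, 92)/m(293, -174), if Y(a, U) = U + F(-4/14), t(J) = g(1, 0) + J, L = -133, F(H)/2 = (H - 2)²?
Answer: 5020/6419 ≈ 0.78205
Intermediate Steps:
F(H) = 2*(-2 + H)² (F(H) = 2*(H - 2)² = 2*(-2 + H)²)
t(J) = J (t(J) = 0 + J = J)
m(d, T) = 131 (m(d, T) = -3 + (1 - 1*(-133)) = -3 + (1 + 133) = -3 + 134 = 131)
Y(a, U) = 512/49 + U (Y(a, U) = U + 2*(-2 - 4/14)² = U + 2*(-2 - 4*1/14)² = U + 2*(-2 - 2/7)² = U + 2*(-16/7)² = U + 2*(256/49) = U + 512/49 = 512/49 + U)
Y(-6, 92)/m(293, -174) = (512/49 + 92)/131 = (5020/49)*(1/131) = 5020/6419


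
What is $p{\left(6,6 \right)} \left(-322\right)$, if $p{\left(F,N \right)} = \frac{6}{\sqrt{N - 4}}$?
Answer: $- 966 \sqrt{2} \approx -1366.1$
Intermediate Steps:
$p{\left(F,N \right)} = \frac{6}{\sqrt{-4 + N}}$
$p{\left(6,6 \right)} \left(-322\right) = \frac{6}{\sqrt{-4 + 6}} \left(-322\right) = \frac{6}{\sqrt{2}} \left(-322\right) = 6 \frac{\sqrt{2}}{2} \left(-322\right) = 3 \sqrt{2} \left(-322\right) = - 966 \sqrt{2}$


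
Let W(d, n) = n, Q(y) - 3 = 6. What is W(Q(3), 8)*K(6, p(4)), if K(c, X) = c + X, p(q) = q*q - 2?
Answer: 160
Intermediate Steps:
Q(y) = 9 (Q(y) = 3 + 6 = 9)
p(q) = -2 + q² (p(q) = q² - 2 = -2 + q²)
K(c, X) = X + c
W(Q(3), 8)*K(6, p(4)) = 8*((-2 + 4²) + 6) = 8*((-2 + 16) + 6) = 8*(14 + 6) = 8*20 = 160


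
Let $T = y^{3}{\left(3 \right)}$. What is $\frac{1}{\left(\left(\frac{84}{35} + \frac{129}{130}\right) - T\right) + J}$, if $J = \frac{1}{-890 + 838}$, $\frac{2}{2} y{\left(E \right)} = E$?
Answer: $- \frac{260}{6143} \approx -0.042325$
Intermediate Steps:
$y{\left(E \right)} = E$
$T = 27$ ($T = 3^{3} = 27$)
$J = - \frac{1}{52}$ ($J = \frac{1}{-52} = - \frac{1}{52} \approx -0.019231$)
$\frac{1}{\left(\left(\frac{84}{35} + \frac{129}{130}\right) - T\right) + J} = \frac{1}{\left(\left(\frac{84}{35} + \frac{129}{130}\right) - 27\right) - \frac{1}{52}} = \frac{1}{\left(\left(84 \cdot \frac{1}{35} + 129 \cdot \frac{1}{130}\right) - 27\right) - \frac{1}{52}} = \frac{1}{\left(\left(\frac{12}{5} + \frac{129}{130}\right) - 27\right) - \frac{1}{52}} = \frac{1}{\left(\frac{441}{130} - 27\right) - \frac{1}{52}} = \frac{1}{- \frac{3069}{130} - \frac{1}{52}} = \frac{1}{- \frac{6143}{260}} = - \frac{260}{6143}$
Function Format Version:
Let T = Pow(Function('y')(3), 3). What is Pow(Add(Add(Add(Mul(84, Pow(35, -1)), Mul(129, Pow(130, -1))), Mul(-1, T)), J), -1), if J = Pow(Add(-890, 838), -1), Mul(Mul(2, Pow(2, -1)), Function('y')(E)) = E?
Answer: Rational(-260, 6143) ≈ -0.042325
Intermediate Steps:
Function('y')(E) = E
T = 27 (T = Pow(3, 3) = 27)
J = Rational(-1, 52) (J = Pow(-52, -1) = Rational(-1, 52) ≈ -0.019231)
Pow(Add(Add(Add(Mul(84, Pow(35, -1)), Mul(129, Pow(130, -1))), Mul(-1, T)), J), -1) = Pow(Add(Add(Add(Mul(84, Pow(35, -1)), Mul(129, Pow(130, -1))), Mul(-1, 27)), Rational(-1, 52)), -1) = Pow(Add(Add(Add(Mul(84, Rational(1, 35)), Mul(129, Rational(1, 130))), -27), Rational(-1, 52)), -1) = Pow(Add(Add(Add(Rational(12, 5), Rational(129, 130)), -27), Rational(-1, 52)), -1) = Pow(Add(Add(Rational(441, 130), -27), Rational(-1, 52)), -1) = Pow(Add(Rational(-3069, 130), Rational(-1, 52)), -1) = Pow(Rational(-6143, 260), -1) = Rational(-260, 6143)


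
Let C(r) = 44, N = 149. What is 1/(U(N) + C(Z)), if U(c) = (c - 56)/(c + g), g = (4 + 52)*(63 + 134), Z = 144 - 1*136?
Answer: 3727/164019 ≈ 0.022723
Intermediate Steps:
Z = 8 (Z = 144 - 136 = 8)
g = 11032 (g = 56*197 = 11032)
U(c) = (-56 + c)/(11032 + c) (U(c) = (c - 56)/(c + 11032) = (-56 + c)/(11032 + c))
1/(U(N) + C(Z)) = 1/((-56 + 149)/(11032 + 149) + 44) = 1/(93/11181 + 44) = 1/((1/11181)*93 + 44) = 1/(31/3727 + 44) = 1/(164019/3727) = 3727/164019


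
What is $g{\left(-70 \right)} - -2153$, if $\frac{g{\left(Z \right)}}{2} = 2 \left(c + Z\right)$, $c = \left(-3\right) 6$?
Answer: $1801$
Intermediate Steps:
$c = -18$
$g{\left(Z \right)} = -72 + 4 Z$ ($g{\left(Z \right)} = 2 \cdot 2 \left(-18 + Z\right) = 2 \left(-36 + 2 Z\right) = -72 + 4 Z$)
$g{\left(-70 \right)} - -2153 = \left(-72 + 4 \left(-70\right)\right) - -2153 = \left(-72 - 280\right) + 2153 = -352 + 2153 = 1801$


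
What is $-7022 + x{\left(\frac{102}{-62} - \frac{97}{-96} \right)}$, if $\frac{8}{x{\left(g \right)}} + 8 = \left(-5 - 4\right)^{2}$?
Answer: $- \frac{512598}{73} \approx -7021.9$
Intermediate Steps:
$x{\left(g \right)} = \frac{8}{73}$ ($x{\left(g \right)} = \frac{8}{-8 + \left(-5 - 4\right)^{2}} = \frac{8}{-8 + \left(-9\right)^{2}} = \frac{8}{-8 + 81} = \frac{8}{73}$)
$-7022 + x{\left(\frac{102}{-62} - \frac{97}{-96} \right)} = -7022 + \frac{8}{73} = - \frac{512598}{73}$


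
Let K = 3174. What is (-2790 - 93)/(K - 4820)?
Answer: 2883/1646 ≈ 1.7515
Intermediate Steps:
(-2790 - 93)/(K - 4820) = (-2790 - 93)/(3174 - 4820) = -2883/(-1646) = -2883*(-1/1646) = 2883/1646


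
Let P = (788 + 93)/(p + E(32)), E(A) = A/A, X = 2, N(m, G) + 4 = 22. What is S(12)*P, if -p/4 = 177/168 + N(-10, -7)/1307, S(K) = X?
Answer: -32241076/59823 ≈ -538.94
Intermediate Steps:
N(m, G) = 18 (N(m, G) = -4 + 22 = 18)
S(K) = 2
E(A) = 1
p = -78121/18298 (p = -4*(177/168 + 18/1307) = -4*(177*(1/168) + 18*(1/1307)) = -4*(59/56 + 18/1307) = -4*78121/73192 = -78121/18298 ≈ -4.2694)
P = -16120538/59823 (P = (788 + 93)/(-78121/18298 + 1) = 881/(-59823/18298) = 881*(-18298/59823) = -16120538/59823 ≈ -269.47)
S(12)*P = 2*(-16120538/59823) = -32241076/59823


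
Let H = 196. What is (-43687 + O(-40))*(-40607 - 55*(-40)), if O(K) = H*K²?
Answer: -10366548591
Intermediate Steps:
O(K) = 196*K²
(-43687 + O(-40))*(-40607 - 55*(-40)) = (-43687 + 196*(-40)²)*(-40607 - 55*(-40)) = (-43687 + 196*1600)*(-40607 + 2200) = (-43687 + 313600)*(-38407) = 269913*(-38407) = -10366548591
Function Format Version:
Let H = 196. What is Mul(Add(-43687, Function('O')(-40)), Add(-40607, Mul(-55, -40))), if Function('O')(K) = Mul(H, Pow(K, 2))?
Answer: -10366548591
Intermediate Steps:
Function('O')(K) = Mul(196, Pow(K, 2))
Mul(Add(-43687, Function('O')(-40)), Add(-40607, Mul(-55, -40))) = Mul(Add(-43687, Mul(196, Pow(-40, 2))), Add(-40607, Mul(-55, -40))) = Mul(Add(-43687, Mul(196, 1600)), Add(-40607, 2200)) = Mul(Add(-43687, 313600), -38407) = Mul(269913, -38407) = -10366548591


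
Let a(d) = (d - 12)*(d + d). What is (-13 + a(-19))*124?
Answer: 144460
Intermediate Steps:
a(d) = 2*d*(-12 + d) (a(d) = (-12 + d)*(2*d) = 2*d*(-12 + d))
(-13 + a(-19))*124 = (-13 + 2*(-19)*(-12 - 19))*124 = (-13 + 2*(-19)*(-31))*124 = (-13 + 1178)*124 = 1165*124 = 144460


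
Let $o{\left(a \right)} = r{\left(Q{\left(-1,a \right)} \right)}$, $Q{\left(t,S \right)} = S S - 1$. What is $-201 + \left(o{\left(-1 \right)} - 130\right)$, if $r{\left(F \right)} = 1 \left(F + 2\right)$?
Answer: $-329$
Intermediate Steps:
$Q{\left(t,S \right)} = -1 + S^{2}$ ($Q{\left(t,S \right)} = S^{2} - 1 = -1 + S^{2}$)
$r{\left(F \right)} = 2 + F$ ($r{\left(F \right)} = 1 \left(2 + F\right) = 2 + F$)
$o{\left(a \right)} = 1 + a^{2}$ ($o{\left(a \right)} = 2 + \left(-1 + a^{2}\right) = 1 + a^{2}$)
$-201 + \left(o{\left(-1 \right)} - 130\right) = -201 - \left(129 - 1\right) = -201 + \left(\left(1 + 1\right) - 130\right) = -201 + \left(2 - 130\right) = -201 - 128 = -329$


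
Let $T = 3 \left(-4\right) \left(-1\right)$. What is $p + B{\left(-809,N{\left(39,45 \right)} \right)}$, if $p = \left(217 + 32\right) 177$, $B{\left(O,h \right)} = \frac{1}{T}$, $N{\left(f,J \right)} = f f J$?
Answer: $\frac{528877}{12} \approx 44073.0$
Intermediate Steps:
$N{\left(f,J \right)} = J f^{2}$ ($N{\left(f,J \right)} = f^{2} J = J f^{2}$)
$T = 12$ ($T = \left(-12\right) \left(-1\right) = 12$)
$B{\left(O,h \right)} = \frac{1}{12}$
$p = 44073$ ($p = 249 \cdot 177 = 44073$)
$p + B{\left(-809,N{\left(39,45 \right)} \right)} = 44073 + \frac{1}{12} = \frac{528877}{12}$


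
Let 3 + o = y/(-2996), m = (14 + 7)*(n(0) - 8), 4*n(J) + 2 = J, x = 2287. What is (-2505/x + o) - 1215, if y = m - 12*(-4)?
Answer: -16705524525/13703704 ≈ -1219.1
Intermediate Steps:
n(J) = -1/2 + J/4
m = -357/2 (m = (14 + 7)*((-1/2 + (1/4)*0) - 8) = 21*((-1/2 + 0) - 8) = 21*(-1/2 - 8) = 21*(-17/2) = -357/2 ≈ -178.50)
y = -261/2 (y = -357/2 - 12*(-4) = -357/2 + 48 = -261/2 ≈ -130.50)
o = -17715/5992 (o = -3 - 261/2/(-2996) = -3 - 261/2*(-1/2996) = -3 + 261/5992 = -17715/5992 ≈ -2.9564)
(-2505/x + o) - 1215 = (-2505/2287 - 17715/5992) - 1215 = -55524165/13703704 - 1215 = -16705524525/13703704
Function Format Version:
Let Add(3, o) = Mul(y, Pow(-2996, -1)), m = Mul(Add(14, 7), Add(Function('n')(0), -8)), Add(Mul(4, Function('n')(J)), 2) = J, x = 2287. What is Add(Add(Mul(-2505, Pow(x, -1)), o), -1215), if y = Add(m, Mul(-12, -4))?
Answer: Rational(-16705524525, 13703704) ≈ -1219.1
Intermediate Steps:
Function('n')(J) = Add(Rational(-1, 2), Mul(Rational(1, 4), J))
m = Rational(-357, 2) (m = Mul(Add(14, 7), Add(Add(Rational(-1, 2), Mul(Rational(1, 4), 0)), -8)) = Mul(21, Add(Add(Rational(-1, 2), 0), -8)) = Mul(21, Add(Rational(-1, 2), -8)) = Mul(21, Rational(-17, 2)) = Rational(-357, 2) ≈ -178.50)
y = Rational(-261, 2) (y = Add(Rational(-357, 2), Mul(-12, -4)) = Add(Rational(-357, 2), 48) = Rational(-261, 2) ≈ -130.50)
o = Rational(-17715, 5992) (o = Add(-3, Mul(Rational(-261, 2), Pow(-2996, -1))) = Add(-3, Mul(Rational(-261, 2), Rational(-1, 2996))) = Add(-3, Rational(261, 5992)) = Rational(-17715, 5992) ≈ -2.9564)
Add(Add(Mul(-2505, Pow(x, -1)), o), -1215) = Add(Add(Mul(-2505, Pow(2287, -1)), Rational(-17715, 5992)), -1215) = Add(Add(Mul(-2505, Rational(1, 2287)), Rational(-17715, 5992)), -1215) = Add(Add(Rational(-2505, 2287), Rational(-17715, 5992)), -1215) = Add(Rational(-55524165, 13703704), -1215) = Rational(-16705524525, 13703704)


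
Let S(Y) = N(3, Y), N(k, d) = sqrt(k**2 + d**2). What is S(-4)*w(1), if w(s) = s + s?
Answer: 10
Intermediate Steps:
w(s) = 2*s
N(k, d) = sqrt(d**2 + k**2)
S(Y) = sqrt(9 + Y**2) (S(Y) = sqrt(Y**2 + 3**2) = sqrt(Y**2 + 9) = sqrt(9 + Y**2))
S(-4)*w(1) = sqrt(9 + (-4)**2)*(2*1) = sqrt(9 + 16)*2 = sqrt(25)*2 = 5*2 = 10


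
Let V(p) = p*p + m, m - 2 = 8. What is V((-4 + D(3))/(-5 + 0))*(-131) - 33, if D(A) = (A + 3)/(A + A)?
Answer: -34754/25 ≈ -1390.2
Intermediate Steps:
m = 10 (m = 2 + 8 = 10)
D(A) = (3 + A)/(2*A) (D(A) = (3 + A)/((2*A)) = (3 + A)*(1/(2*A)) = (3 + A)/(2*A))
V(p) = 10 + p² (V(p) = p*p + 10 = p² + 10 = 10 + p²)
V((-4 + D(3))/(-5 + 0))*(-131) - 33 = (10 + ((-4 + (½)*(3 + 3)/3)/(-5 + 0))²)*(-131) - 33 = (10 + ((-4 + (½)*(⅓)*6)/(-5))²)*(-131) - 33 = (10 + ((-4 + 1)*(-⅕))²)*(-131) - 33 = (10 + (-3*(-⅕))²)*(-131) - 33 = (10 + (⅗)²)*(-131) - 33 = (10 + 9/25)*(-131) - 33 = (259/25)*(-131) - 33 = -33929/25 - 33 = -34754/25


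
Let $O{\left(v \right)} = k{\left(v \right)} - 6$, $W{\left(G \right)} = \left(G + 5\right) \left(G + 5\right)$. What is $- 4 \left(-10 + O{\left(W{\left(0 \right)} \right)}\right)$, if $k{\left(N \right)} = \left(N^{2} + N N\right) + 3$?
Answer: $-4948$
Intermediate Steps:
$W{\left(G \right)} = \left(5 + G\right)^{2}$ ($W{\left(G \right)} = \left(5 + G\right) \left(5 + G\right) = \left(5 + G\right)^{2}$)
$k{\left(N \right)} = 3 + 2 N^{2}$ ($k{\left(N \right)} = \left(N^{2} + N^{2}\right) + 3 = 2 N^{2} + 3 = 3 + 2 N^{2}$)
$O{\left(v \right)} = -3 + 2 v^{2}$ ($O{\left(v \right)} = \left(3 + 2 v^{2}\right) - 6 = -3 + 2 v^{2}$)
$- 4 \left(-10 + O{\left(W{\left(0 \right)} \right)}\right) = - 4 \left(-10 - \left(3 - 2 \left(\left(5 + 0\right)^{2}\right)^{2}\right)\right) = - 4 \left(-10 - \left(3 - 2 \left(5^{2}\right)^{2}\right)\right) = - 4 \left(-10 - \left(3 - 2 \cdot 25^{2}\right)\right) = - 4 \left(-10 + \left(-3 + 2 \cdot 625\right)\right) = - 4 \left(-10 + \left(-3 + 1250\right)\right) = - 4 \left(-10 + 1247\right) = \left(-4\right) 1237 = -4948$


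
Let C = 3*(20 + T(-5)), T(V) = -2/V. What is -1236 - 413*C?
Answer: -132558/5 ≈ -26512.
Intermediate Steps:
C = 306/5 (C = 3*(20 - 2/(-5)) = 3*(20 - 2*(-⅕)) = 3*(20 + ⅖) = 3*(102/5) = 306/5 ≈ 61.200)
-1236 - 413*C = -1236 - 413*306/5 = -1236 - 126378/5 = -132558/5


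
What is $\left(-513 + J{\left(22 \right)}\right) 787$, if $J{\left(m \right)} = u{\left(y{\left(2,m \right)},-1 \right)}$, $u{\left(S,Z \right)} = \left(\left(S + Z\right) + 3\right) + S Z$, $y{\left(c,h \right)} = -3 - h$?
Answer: $-402157$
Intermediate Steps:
$u{\left(S,Z \right)} = 3 + S + Z + S Z$ ($u{\left(S,Z \right)} = \left(3 + S + Z\right) + S Z = 3 + S + Z + S Z$)
$J{\left(m \right)} = 2$ ($J{\left(m \right)} = 3 - \left(3 + m\right) - 1 + \left(-3 - m\right) \left(-1\right) = 3 - \left(3 + m\right) - 1 + \left(3 + m\right) = 2$)
$\left(-513 + J{\left(22 \right)}\right) 787 = \left(-513 + 2\right) 787 = \left(-511\right) 787 = -402157$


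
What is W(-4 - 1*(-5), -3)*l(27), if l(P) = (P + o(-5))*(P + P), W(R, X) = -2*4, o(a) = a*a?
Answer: -22464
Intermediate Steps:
o(a) = a²
W(R, X) = -8
l(P) = 2*P*(25 + P) (l(P) = (P + (-5)²)*(P + P) = (P + 25)*(2*P) = (25 + P)*(2*P) = 2*P*(25 + P))
W(-4 - 1*(-5), -3)*l(27) = -16*27*(25 + 27) = -16*27*52 = -8*2808 = -22464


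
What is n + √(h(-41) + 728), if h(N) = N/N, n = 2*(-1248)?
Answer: -2469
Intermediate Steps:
n = -2496
h(N) = 1
n + √(h(-41) + 728) = -2496 + √(1 + 728) = -2496 + √729 = -2496 + 27 = -2469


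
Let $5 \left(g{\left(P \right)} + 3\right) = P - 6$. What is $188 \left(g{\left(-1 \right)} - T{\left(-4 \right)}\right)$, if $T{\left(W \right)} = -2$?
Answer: $- \frac{2256}{5} \approx -451.2$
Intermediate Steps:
$g{\left(P \right)} = - \frac{21}{5} + \frac{P}{5}$ ($g{\left(P \right)} = -3 + \frac{P - 6}{5} = -3 + \frac{-6 + P}{5} = -3 + \left(- \frac{6}{5} + \frac{P}{5}\right) = - \frac{21}{5} + \frac{P}{5}$)
$188 \left(g{\left(-1 \right)} - T{\left(-4 \right)}\right) = 188 \left(\left(- \frac{21}{5} + \frac{1}{5} \left(-1\right)\right) - -2\right) = 188 \left(\left(- \frac{21}{5} - \frac{1}{5}\right) + 2\right) = 188 \left(- \frac{22}{5} + 2\right) = 188 \left(- \frac{12}{5}\right) = - \frac{2256}{5}$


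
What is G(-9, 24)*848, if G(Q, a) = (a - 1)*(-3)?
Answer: -58512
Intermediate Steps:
G(Q, a) = 3 - 3*a (G(Q, a) = (-1 + a)*(-3) = 3 - 3*a)
G(-9, 24)*848 = (3 - 3*24)*848 = (3 - 72)*848 = -69*848 = -58512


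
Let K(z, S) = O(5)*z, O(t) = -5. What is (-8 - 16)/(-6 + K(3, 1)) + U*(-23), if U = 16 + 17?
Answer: -5305/7 ≈ -757.86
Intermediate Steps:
U = 33
K(z, S) = -5*z
(-8 - 16)/(-6 + K(3, 1)) + U*(-23) = (-8 - 16)/(-6 - 5*3) + 33*(-23) = -24/(-6 - 15) - 759 = -24/(-21) - 759 = -24*(-1/21) - 759 = 8/7 - 759 = -5305/7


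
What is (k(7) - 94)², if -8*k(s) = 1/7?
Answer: 27720225/3136 ≈ 8839.4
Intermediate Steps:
k(s) = -1/56 (k(s) = -⅛/7 = -⅛*⅐ = -1/56)
(k(7) - 94)² = (-1/56 - 94)² = (-5265/56)² = 27720225/3136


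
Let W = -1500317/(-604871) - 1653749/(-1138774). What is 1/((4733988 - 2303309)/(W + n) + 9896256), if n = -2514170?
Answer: 1731786168644939443/17138197587890166299228842 ≈ 1.0105e-7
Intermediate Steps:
W = 2708826802737/688811368154 (W = -1500317*(-1/604871) - 1653749*(-1/1138774) = 1500317/604871 + 1653749/1138774 = 2708826802737/688811368154 ≈ 3.9326)
1/((4733988 - 2303309)/(W + n) + 9896256) = 1/((4733988 - 2303309)/(2708826802737/688811368154 - 2514170) + 9896256) = 1/(2430679/(-1731786168644939443/688811368154) + 9896256) = 1/(2430679*(-688811368154/1731786168644939443) + 9896256) = 1/(-1674279327533196566/1731786168644939443 + 9896256) = 1/(17138197587890166299228842/1731786168644939443) = 1731786168644939443/17138197587890166299228842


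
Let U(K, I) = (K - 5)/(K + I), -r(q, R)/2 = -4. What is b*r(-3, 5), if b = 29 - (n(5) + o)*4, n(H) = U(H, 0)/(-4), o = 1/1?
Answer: 200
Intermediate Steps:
r(q, R) = 8 (r(q, R) = -2*(-4) = 8)
U(K, I) = (-5 + K)/(I + K)
o = 1
n(H) = -(-5 + H)/(4*H) (n(H) = ((-5 + H)/(0 + H))/(-4) = ((-5 + H)/H)*(-¼) = -(-5 + H)/(4*H))
b = 25 (b = 29 - ((¼)*(5 - 1*5)/5 + 1)*4 = 29 - ((¼)*(⅕)*(5 - 5) + 1)*4 = 29 - ((¼)*(⅕)*0 + 1)*4 = 29 - (0 + 1)*4 = 29 - 4 = 25)
b*r(-3, 5) = 25*8 = 200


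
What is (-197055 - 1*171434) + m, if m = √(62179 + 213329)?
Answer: -368489 + 6*√7653 ≈ -3.6796e+5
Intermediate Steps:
m = 6*√7653 (m = √275508 = 6*√7653 ≈ 524.89)
(-197055 - 1*171434) + m = (-197055 - 1*171434) + 6*√7653 = (-197055 - 171434) + 6*√7653 = -368489 + 6*√7653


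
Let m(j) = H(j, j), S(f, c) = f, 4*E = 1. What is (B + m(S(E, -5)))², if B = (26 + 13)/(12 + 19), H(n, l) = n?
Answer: 34969/15376 ≈ 2.2743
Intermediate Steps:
E = ¼ (E = (¼)*1 = ¼ ≈ 0.25000)
m(j) = j
B = 39/31 ≈ 1.2581
(B + m(S(E, -5)))² = (39/31 + ¼)² = (187/124)² = 34969/15376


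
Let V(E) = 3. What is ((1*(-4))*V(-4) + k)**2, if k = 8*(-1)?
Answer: 400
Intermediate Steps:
k = -8
((1*(-4))*V(-4) + k)**2 = ((1*(-4))*3 - 8)**2 = (-4*3 - 8)**2 = (-12 - 8)**2 = (-20)**2 = 400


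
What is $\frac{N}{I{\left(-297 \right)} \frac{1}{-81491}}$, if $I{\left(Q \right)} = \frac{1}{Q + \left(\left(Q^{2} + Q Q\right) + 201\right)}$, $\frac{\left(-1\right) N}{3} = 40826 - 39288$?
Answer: $66296979254628$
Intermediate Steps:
$N = -4614$ ($N = - 3 \left(40826 - 39288\right) = \left(-3\right) 1538 = -4614$)
$I{\left(Q \right)} = \frac{1}{201 + Q + 2 Q^{2}}$ ($I{\left(Q \right)} = \frac{1}{Q + \left(\left(Q^{2} + Q^{2}\right) + 201\right)} = \frac{1}{Q + \left(2 Q^{2} + 201\right)} = \frac{1}{Q + \left(201 + 2 Q^{2}\right)} = \frac{1}{201 + Q + 2 Q^{2}}$)
$\frac{N}{I{\left(-297 \right)} \frac{1}{-81491}} = - \frac{4614}{\frac{1}{201 - 297 + 2 \left(-297\right)^{2}} \frac{1}{-81491}} = - \frac{4614}{\frac{1}{201 - 297 + 2 \cdot 88209} \left(- \frac{1}{81491}\right)} = - \frac{4614}{\frac{1}{201 - 297 + 176418} \left(- \frac{1}{81491}\right)} = - \frac{4614}{\frac{1}{176322} \left(- \frac{1}{81491}\right)} = - \frac{4614}{- \frac{1}{14368656102}} = \left(-4614\right) \left(-14368656102\right) = 66296979254628$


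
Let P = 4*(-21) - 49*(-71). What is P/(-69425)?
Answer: -679/13885 ≈ -0.048902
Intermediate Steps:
P = 3395 (P = -84 + 3479 = 3395)
P/(-69425) = 3395/(-69425) = 3395*(-1/69425) = -679/13885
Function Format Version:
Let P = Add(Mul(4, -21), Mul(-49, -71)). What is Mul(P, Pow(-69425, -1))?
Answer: Rational(-679, 13885) ≈ -0.048902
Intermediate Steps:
P = 3395 (P = Add(-84, 3479) = 3395)
Mul(P, Pow(-69425, -1)) = Mul(3395, Pow(-69425, -1)) = Mul(3395, Rational(-1, 69425)) = Rational(-679, 13885)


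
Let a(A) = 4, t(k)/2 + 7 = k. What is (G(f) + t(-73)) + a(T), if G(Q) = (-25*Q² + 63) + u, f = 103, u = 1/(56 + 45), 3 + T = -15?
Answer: -26797117/101 ≈ -2.6532e+5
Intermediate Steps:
T = -18 (T = -3 - 15 = -18)
t(k) = -14 + 2*k
u = 1/101 ≈ 0.0099010
G(Q) = 6364/101 - 25*Q² (G(Q) = (-25*Q² + 63) + 1/101 = (63 - 25*Q²) + 1/101 = 6364/101 - 25*Q²)
(G(f) + t(-73)) + a(T) = ((6364/101 - 25*103²) + (-14 + 2*(-73))) + 4 = ((6364/101 - 25*10609) + (-14 - 146)) + 4 = ((6364/101 - 265225) - 160) + 4 = (-26781361/101 - 160) + 4 = -26797521/101 + 4 = -26797117/101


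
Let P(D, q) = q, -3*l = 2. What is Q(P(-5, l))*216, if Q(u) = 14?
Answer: 3024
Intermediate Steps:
l = -⅔ (l = -⅓*2 = -⅔ ≈ -0.66667)
Q(P(-5, l))*216 = 14*216 = 3024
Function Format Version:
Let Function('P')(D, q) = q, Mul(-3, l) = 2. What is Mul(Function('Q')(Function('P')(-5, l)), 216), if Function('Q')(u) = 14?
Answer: 3024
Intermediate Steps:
l = Rational(-2, 3) (l = Mul(Rational(-1, 3), 2) = Rational(-2, 3) ≈ -0.66667)
Mul(Function('Q')(Function('P')(-5, l)), 216) = Mul(14, 216) = 3024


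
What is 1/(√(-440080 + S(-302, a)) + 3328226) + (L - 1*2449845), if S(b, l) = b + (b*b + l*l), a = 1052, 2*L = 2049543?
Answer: -1435060356730937609/1007007959050 - √757526/11077087549550 ≈ -1.4251e+6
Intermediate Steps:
L = 2049543/2 (L = (½)*2049543 = 2049543/2 ≈ 1.0248e+6)
S(b, l) = b + b² + l² (S(b, l) = b + (b² + l²) = b + b² + l²)
1/(√(-440080 + S(-302, a)) + 3328226) + (L - 1*2449845) = 1/(√(-440080 + (-302 + (-302)² + 1052²)) + 3328226) + (2049543/2 - 1*2449845) = 1/(√(-440080 + (-302 + 91204 + 1106704)) + 3328226) + (2049543/2 - 2449845) = 1/(√(-440080 + 1197606) + 3328226) - 2850147/2 = 1/(√757526 + 3328226) - 2850147/2 = 1/(3328226 + √757526) - 2850147/2 = -2850147/2 + 1/(3328226 + √757526)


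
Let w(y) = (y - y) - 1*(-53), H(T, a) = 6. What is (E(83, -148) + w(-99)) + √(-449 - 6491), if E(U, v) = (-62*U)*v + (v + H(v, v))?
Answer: 761519 + 2*I*√1735 ≈ 7.6152e+5 + 83.307*I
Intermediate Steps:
w(y) = 53 (w(y) = 0 + 53 = 53)
E(U, v) = 6 + v - 62*U*v (E(U, v) = (-62*U)*v + (v + 6) = -62*U*v + (6 + v) = 6 + v - 62*U*v)
(E(83, -148) + w(-99)) + √(-449 - 6491) = ((6 - 148 - 62*83*(-148)) + 53) + √(-449 - 6491) = ((6 - 148 + 761608) + 53) + √(-6940) = (761466 + 53) + 2*I*√1735 = 761519 + 2*I*√1735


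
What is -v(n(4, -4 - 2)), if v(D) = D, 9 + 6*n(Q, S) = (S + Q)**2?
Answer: 5/6 ≈ 0.83333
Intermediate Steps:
n(Q, S) = -3/2 + (Q + S)**2/6 (n(Q, S) = -3/2 + (S + Q)**2/6 = -3/2 + (Q + S)**2/6)
-v(n(4, -4 - 2)) = -(-3/2 + (4 + (-4 - 2))**2/6) = -(-3/2 + (4 - 6)**2/6) = -(-3/2 + (1/6)*(-2)**2) = -(-3/2 + (1/6)*4) = -(-3/2 + 2/3) = -1*(-5/6) = 5/6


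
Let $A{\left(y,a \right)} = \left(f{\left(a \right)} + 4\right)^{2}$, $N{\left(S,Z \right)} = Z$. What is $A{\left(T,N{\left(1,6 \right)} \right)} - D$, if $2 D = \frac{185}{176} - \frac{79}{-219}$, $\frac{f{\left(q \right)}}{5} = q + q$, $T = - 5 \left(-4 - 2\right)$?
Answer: $\frac{315698029}{77088} \approx 4095.3$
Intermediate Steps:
$T = 30$ ($T = \left(-5\right) \left(-6\right) = 30$)
$f{\left(q \right)} = 10 q$ ($f{\left(q \right)} = 5 \left(q + q\right) = 5 \cdot 2 q = 10 q$)
$A{\left(y,a \right)} = \left(4 + 10 a\right)^{2}$ ($A{\left(y,a \right)} = \left(10 a + 4\right)^{2} = \left(4 + 10 a\right)^{2}$)
$D = \frac{54419}{77088}$ ($D = \frac{\frac{185}{176} - \frac{79}{-219}}{2} = \frac{185 \cdot \frac{1}{176} - - \frac{79}{219}}{2} = \frac{\frac{185}{176} + \frac{79}{219}}{2} = \frac{1}{2} \cdot \frac{54419}{38544} = \frac{54419}{77088} \approx 0.70593$)
$A{\left(T,N{\left(1,6 \right)} \right)} - D = 4 \left(2 + 5 \cdot 6\right)^{2} - \frac{54419}{77088} = 4 \left(2 + 30\right)^{2} - \frac{54419}{77088} = 4 \cdot 32^{2} - \frac{54419}{77088} = 4 \cdot 1024 - \frac{54419}{77088} = 4096 - \frac{54419}{77088} = \frac{315698029}{77088}$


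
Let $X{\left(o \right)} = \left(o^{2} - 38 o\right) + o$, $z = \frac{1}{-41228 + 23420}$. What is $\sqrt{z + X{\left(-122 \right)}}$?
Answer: $\frac{\sqrt{384474255879}}{4452} \approx 139.28$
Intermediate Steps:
$z = - \frac{1}{17808}$ ($z = \frac{1}{-17808} = - \frac{1}{17808} \approx -5.6155 \cdot 10^{-5}$)
$X{\left(o \right)} = o^{2} - 37 o$
$\sqrt{z + X{\left(-122 \right)}} = \sqrt{- \frac{1}{17808} - 122 \left(-37 - 122\right)} = \sqrt{- \frac{1}{17808} - -19398} = \sqrt{- \frac{1}{17808} + 19398} = \sqrt{\frac{345439583}{17808}} = \frac{\sqrt{384474255879}}{4452}$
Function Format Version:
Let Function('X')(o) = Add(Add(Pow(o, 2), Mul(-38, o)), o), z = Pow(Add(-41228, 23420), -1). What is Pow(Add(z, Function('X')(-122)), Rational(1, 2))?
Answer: Mul(Rational(1, 4452), Pow(384474255879, Rational(1, 2))) ≈ 139.28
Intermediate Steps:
z = Rational(-1, 17808) (z = Pow(-17808, -1) = Rational(-1, 17808) ≈ -5.6155e-5)
Function('X')(o) = Add(Pow(o, 2), Mul(-37, o))
Pow(Add(z, Function('X')(-122)), Rational(1, 2)) = Pow(Add(Rational(-1, 17808), Mul(-122, Add(-37, -122))), Rational(1, 2)) = Pow(Add(Rational(-1, 17808), Mul(-122, -159)), Rational(1, 2)) = Pow(Add(Rational(-1, 17808), 19398), Rational(1, 2)) = Pow(Rational(345439583, 17808), Rational(1, 2)) = Mul(Rational(1, 4452), Pow(384474255879, Rational(1, 2)))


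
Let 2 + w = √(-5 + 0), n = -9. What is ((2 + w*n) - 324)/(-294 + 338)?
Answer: -76/11 - 9*I*√5/44 ≈ -6.9091 - 0.45738*I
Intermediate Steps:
w = -2 + I*√5 (w = -2 + √(-5 + 0) = -2 + √(-5) = -2 + I*√5 ≈ -2.0 + 2.2361*I)
((2 + w*n) - 324)/(-294 + 338) = ((2 + (-2 + I*√5)*(-9)) - 324)/(-294 + 338) = ((2 + (18 - 9*I*√5)) - 324)/44 = ((20 - 9*I*√5) - 324)*(1/44) = (-304 - 9*I*√5)*(1/44) = -76/11 - 9*I*√5/44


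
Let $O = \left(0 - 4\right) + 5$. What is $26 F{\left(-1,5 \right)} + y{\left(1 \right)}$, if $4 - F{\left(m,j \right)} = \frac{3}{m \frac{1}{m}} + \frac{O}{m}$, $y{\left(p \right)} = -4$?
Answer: $48$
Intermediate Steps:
$O = 1$ ($O = -4 + 5 = 1$)
$F{\left(m,j \right)} = 1 - \frac{1}{m}$ ($F{\left(m,j \right)} = 4 - \left(\frac{3}{m \frac{1}{m}} + 1 \frac{1}{m}\right) = 4 - \left(\frac{3}{1} + \frac{1}{m}\right) = 4 - \left(3 \cdot 1 + \frac{1}{m}\right) = 4 - \left(3 + \frac{1}{m}\right) = 1 - \frac{1}{m}$)
$26 F{\left(-1,5 \right)} + y{\left(1 \right)} = 26 \frac{-1 - 1}{-1} - 4 = 26 \left(\left(-1\right) \left(-2\right)\right) - 4 = 26 \cdot 2 - 4 = 52 - 4 = 48$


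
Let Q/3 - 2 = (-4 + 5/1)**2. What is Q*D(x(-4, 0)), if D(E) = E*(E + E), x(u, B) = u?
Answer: 288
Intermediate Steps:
Q = 9 (Q = 6 + 3*(-4 + 5/1)**2 = 6 + 3*(-4 + 5*1)**2 = 6 + 3*(-4 + 5)**2 = 6 + 3*1**2 = 6 + 3*1 = 6 + 3 = 9)
D(E) = 2*E**2 (D(E) = E*(2*E) = 2*E**2)
Q*D(x(-4, 0)) = 9*(2*(-4)**2) = 9*(2*16) = 9*32 = 288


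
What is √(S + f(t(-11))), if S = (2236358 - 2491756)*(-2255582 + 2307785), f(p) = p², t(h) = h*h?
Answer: I*√13332527153 ≈ 1.1547e+5*I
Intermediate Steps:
t(h) = h²
S = -13332541794 (S = -255398*52203 = -13332541794)
√(S + f(t(-11))) = √(-13332541794 + ((-11)²)²) = √(-13332541794 + 121²) = √(-13332541794 + 14641) = √(-13332527153) = I*√13332527153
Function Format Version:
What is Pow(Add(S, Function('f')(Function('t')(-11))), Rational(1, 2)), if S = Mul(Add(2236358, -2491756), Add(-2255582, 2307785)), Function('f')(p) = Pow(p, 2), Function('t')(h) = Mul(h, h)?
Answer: Mul(I, Pow(13332527153, Rational(1, 2))) ≈ Mul(1.1547e+5, I)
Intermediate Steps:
Function('t')(h) = Pow(h, 2)
S = -13332541794 (S = Mul(-255398, 52203) = -13332541794)
Pow(Add(S, Function('f')(Function('t')(-11))), Rational(1, 2)) = Pow(Add(-13332541794, Pow(Pow(-11, 2), 2)), Rational(1, 2)) = Pow(Add(-13332541794, Pow(121, 2)), Rational(1, 2)) = Pow(Add(-13332541794, 14641), Rational(1, 2)) = Pow(-13332527153, Rational(1, 2)) = Mul(I, Pow(13332527153, Rational(1, 2)))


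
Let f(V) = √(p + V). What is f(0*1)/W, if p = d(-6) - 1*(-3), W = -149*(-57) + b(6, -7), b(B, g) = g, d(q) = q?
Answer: I*√3/8486 ≈ 0.00020411*I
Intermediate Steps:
W = 8486 (W = -149*(-57) - 7 = 8493 - 7 = 8486)
p = -3 (p = -6 - 1*(-3) = -6 + 3 = -3)
f(V) = √(-3 + V)
f(0*1)/W = √(-3 + 0*1)/8486 = √(-3 + 0)*(1/8486) = √(-3)*(1/8486) = (I*√3)*(1/8486) = I*√3/8486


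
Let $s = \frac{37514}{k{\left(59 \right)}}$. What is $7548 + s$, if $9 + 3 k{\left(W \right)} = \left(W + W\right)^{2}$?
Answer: $\frac{105142962}{13915} \approx 7556.1$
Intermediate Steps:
$k{\left(W \right)} = -3 + \frac{4 W^{2}}{3}$ ($k{\left(W \right)} = -3 + \frac{\left(W + W\right)^{2}}{3} = -3 + \frac{\left(2 W\right)^{2}}{3} = -3 + \frac{4 W^{2}}{3}$)
$s = \frac{112542}{13915}$ ($s = \frac{37514}{-3 + \frac{4 \cdot 59^{2}}{3}} = \frac{37514}{-3 + \frac{4}{3} \cdot 3481} = \frac{37514}{-3 + \frac{13924}{3}} = \frac{37514}{\frac{13915}{3}} = 37514 \cdot \frac{3}{13915} = \frac{112542}{13915} \approx 8.0878$)
$7548 + s = 7548 + \frac{112542}{13915} = \frac{105142962}{13915}$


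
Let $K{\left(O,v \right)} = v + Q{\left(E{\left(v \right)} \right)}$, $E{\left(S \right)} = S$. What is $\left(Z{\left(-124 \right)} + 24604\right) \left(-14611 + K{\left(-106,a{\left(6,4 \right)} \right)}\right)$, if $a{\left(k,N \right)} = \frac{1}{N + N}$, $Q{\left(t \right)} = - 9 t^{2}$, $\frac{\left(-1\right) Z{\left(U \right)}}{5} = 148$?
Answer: $- \frac{2789418215}{8} \approx -3.4868 \cdot 10^{8}$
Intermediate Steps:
$Z{\left(U \right)} = -740$ ($Z{\left(U \right)} = \left(-5\right) 148 = -740$)
$a{\left(k,N \right)} = \frac{1}{2 N}$
$K{\left(O,v \right)} = v - 9 v^{2}$
$\left(Z{\left(-124 \right)} + 24604\right) \left(-14611 + K{\left(-106,a{\left(6,4 \right)} \right)}\right) = \left(-740 + 24604\right) \left(-14611 + \frac{1}{2 \cdot 4} \left(1 - 9 \frac{1}{2 \cdot 4}\right)\right) = 23864 \left(-14611 + \frac{1}{2} \cdot \frac{1}{4} \left(1 - 9 \cdot \frac{1}{2} \cdot \frac{1}{4}\right)\right) = 23864 \left(-14611 + \frac{1 - \frac{9}{8}}{8}\right) = 23864 \left(-14611 + \frac{1}{8} \left(- \frac{1}{8}\right)\right) = 23864 \left(-14611 - \frac{1}{64}\right) = 23864 \left(- \frac{935105}{64}\right) = - \frac{2789418215}{8}$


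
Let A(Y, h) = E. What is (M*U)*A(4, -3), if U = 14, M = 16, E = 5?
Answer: 1120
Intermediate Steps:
A(Y, h) = 5
(M*U)*A(4, -3) = (16*14)*5 = 224*5 = 1120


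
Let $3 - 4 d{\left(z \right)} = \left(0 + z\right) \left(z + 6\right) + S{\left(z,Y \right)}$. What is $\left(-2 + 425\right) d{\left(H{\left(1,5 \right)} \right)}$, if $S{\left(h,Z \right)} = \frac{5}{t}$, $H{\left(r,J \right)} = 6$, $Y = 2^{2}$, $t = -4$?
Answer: $- \frac{114633}{16} \approx -7164.6$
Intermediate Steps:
$Y = 4$
$S{\left(h,Z \right)} = - \frac{5}{4}$ ($S{\left(h,Z \right)} = \frac{5}{-4} = 5 \left(- \frac{1}{4}\right) = - \frac{5}{4}$)
$d{\left(z \right)} = \frac{17}{16} - \frac{z \left(6 + z\right)}{4}$ ($d{\left(z \right)} = \frac{3}{4} - \frac{\left(0 + z\right) \left(z + 6\right) - \frac{5}{4}}{4} = \frac{3}{4} - \frac{z \left(6 + z\right) - \frac{5}{4}}{4} = \frac{3}{4} - \frac{- \frac{5}{4} + z \left(6 + z\right)}{4} = \frac{3}{4} - \left(- \frac{5}{16} + \frac{z \left(6 + z\right)}{4}\right) = \frac{17}{16} - \frac{z \left(6 + z\right)}{4}$)
$\left(-2 + 425\right) d{\left(H{\left(1,5 \right)} \right)} = \left(-2 + 425\right) \left(\frac{17}{16} - 9 - \frac{6^{2}}{4}\right) = 423 \left(\frac{17}{16} - 9 - 9\right) = 423 \left(- \frac{271}{16}\right) = - \frac{114633}{16}$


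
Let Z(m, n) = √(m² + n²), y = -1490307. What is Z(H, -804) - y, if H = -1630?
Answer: 1490307 + 2*√825829 ≈ 1.4921e+6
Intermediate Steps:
Z(H, -804) - y = √((-1630)² + (-804)²) - 1*(-1490307) = √(2656900 + 646416) + 1490307 = √3303316 + 1490307 = 2*√825829 + 1490307 = 1490307 + 2*√825829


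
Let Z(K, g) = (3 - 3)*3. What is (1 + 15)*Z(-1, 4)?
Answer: 0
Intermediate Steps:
Z(K, g) = 0 (Z(K, g) = 0*3 = 0)
(1 + 15)*Z(-1, 4) = (1 + 15)*0 = 16*0 = 0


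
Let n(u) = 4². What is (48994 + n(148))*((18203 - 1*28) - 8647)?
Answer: 466967280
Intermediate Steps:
n(u) = 16
(48994 + n(148))*((18203 - 1*28) - 8647) = (48994 + 16)*((18203 - 1*28) - 8647) = 49010*((18203 - 28) - 8647) = 49010*(18175 - 8647) = 49010*9528 = 466967280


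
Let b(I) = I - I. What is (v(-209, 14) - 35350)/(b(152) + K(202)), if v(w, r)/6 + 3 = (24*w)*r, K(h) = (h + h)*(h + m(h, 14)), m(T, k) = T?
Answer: -57089/20402 ≈ -2.7982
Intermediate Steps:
K(h) = 4*h² (K(h) = (h + h)*(h + h) = (2*h)*(2*h) = 4*h²)
v(w, r) = -18 + 144*r*w (v(w, r) = -18 + 6*((24*w)*r) = -18 + 6*(24*r*w) = -18 + 144*r*w)
b(I) = 0
(v(-209, 14) - 35350)/(b(152) + K(202)) = ((-18 + 144*14*(-209)) - 35350)/(0 + 4*202²) = ((-18 - 421344) - 35350)/(0 + 4*40804) = (-421362 - 35350)/(0 + 163216) = -456712/163216 = -456712*1/163216 = -57089/20402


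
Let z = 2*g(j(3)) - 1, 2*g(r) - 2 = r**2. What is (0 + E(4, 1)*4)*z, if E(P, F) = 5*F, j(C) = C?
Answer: 200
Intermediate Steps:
g(r) = 1 + r**2/2
z = 10 (z = 2*(1 + (1/2)*3**2) - 1 = 2*(1 + (1/2)*9) - 1 = 2*(1 + 9/2) - 1 = 2*(11/2) - 1 = 11 - 1 = 10)
(0 + E(4, 1)*4)*z = (0 + (5*1)*4)*10 = (0 + 5*4)*10 = (0 + 20)*10 = 20*10 = 200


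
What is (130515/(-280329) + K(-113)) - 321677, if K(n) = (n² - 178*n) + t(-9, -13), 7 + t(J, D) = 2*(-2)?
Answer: -3855264160/13349 ≈ -2.8881e+5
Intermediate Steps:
t(J, D) = -11 (t(J, D) = -7 + 2*(-2) = -7 - 4 = -11)
K(n) = -11 + n² - 178*n (K(n) = (n² - 178*n) - 11 = -11 + n² - 178*n)
(130515/(-280329) + K(-113)) - 321677 = (130515/(-280329) + (-11 + (-113)² - 178*(-113))) - 321677 = (130515*(-1/280329) + (-11 + 12769 + 20114)) - 321677 = (-6215/13349 + 32872) - 321677 = 438802113/13349 - 321677 = -3855264160/13349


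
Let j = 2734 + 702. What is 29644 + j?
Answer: 33080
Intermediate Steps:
j = 3436
29644 + j = 29644 + 3436 = 33080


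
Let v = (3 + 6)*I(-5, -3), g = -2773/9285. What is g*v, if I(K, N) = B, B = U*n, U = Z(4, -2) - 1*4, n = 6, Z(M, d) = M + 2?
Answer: -99828/3095 ≈ -32.255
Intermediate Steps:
Z(M, d) = 2 + M
U = 2 (U = (2 + 4) - 1*4 = 6 - 4 = 2)
B = 12 (B = 2*6 = 12)
I(K, N) = 12
g = -2773/9285 (g = -2773*1/9285 = -2773/9285 ≈ -0.29865)
v = 108 (v = (3 + 6)*12 = 9*12 = 108)
g*v = -2773/9285*108 = -99828/3095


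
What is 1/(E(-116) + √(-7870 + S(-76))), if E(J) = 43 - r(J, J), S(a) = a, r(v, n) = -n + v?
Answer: 43/9795 - I*√7946/9795 ≈ 0.00439 - 0.0091006*I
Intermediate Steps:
r(v, n) = v - n
E(J) = 43 (E(J) = 43 - (J - J) = 43 - 1*0 = 43 + 0 = 43)
1/(E(-116) + √(-7870 + S(-76))) = 1/(43 + √(-7870 - 76)) = 1/(43 + √(-7946)) = 1/(43 + I*√7946)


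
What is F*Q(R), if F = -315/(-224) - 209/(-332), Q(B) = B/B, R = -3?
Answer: 5407/2656 ≈ 2.0358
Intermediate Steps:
Q(B) = 1
F = 5407/2656 (F = -315*(-1/224) - 209*(-1/332) = 45/32 + 209/332 = 5407/2656 ≈ 2.0358)
F*Q(R) = (5407/2656)*1 = 5407/2656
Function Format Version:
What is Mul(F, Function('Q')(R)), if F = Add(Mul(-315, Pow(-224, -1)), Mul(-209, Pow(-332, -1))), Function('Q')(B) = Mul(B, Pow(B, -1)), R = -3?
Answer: Rational(5407, 2656) ≈ 2.0358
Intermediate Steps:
Function('Q')(B) = 1
F = Rational(5407, 2656) (F = Add(Mul(-315, Rational(-1, 224)), Mul(-209, Rational(-1, 332))) = Add(Rational(45, 32), Rational(209, 332)) = Rational(5407, 2656) ≈ 2.0358)
Mul(F, Function('Q')(R)) = Mul(Rational(5407, 2656), 1) = Rational(5407, 2656)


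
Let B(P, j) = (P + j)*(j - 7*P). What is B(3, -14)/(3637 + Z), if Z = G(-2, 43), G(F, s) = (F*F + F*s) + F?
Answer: 35/323 ≈ 0.10836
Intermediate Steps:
G(F, s) = F + F**2 + F*s (G(F, s) = (F**2 + F*s) + F = F + F**2 + F*s)
Z = -84 (Z = -2*(1 - 2 + 43) = -2*42 = -84)
B(3, -14)/(3637 + Z) = ((-14)**2 - 7*3**2 - 6*3*(-14))/(3637 - 84) = (196 - 7*9 + 252)/3553 = (196 - 63 + 252)*(1/3553) = 385*(1/3553) = 35/323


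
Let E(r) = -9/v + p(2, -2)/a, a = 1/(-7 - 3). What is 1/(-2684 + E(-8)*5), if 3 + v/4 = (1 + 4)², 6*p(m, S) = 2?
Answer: -264/713111 ≈ -0.00037021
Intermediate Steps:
p(m, S) = ⅓ (p(m, S) = (⅙)*2 = ⅓)
v = 88 (v = -12 + 4*(1 + 4)² = -12 + 4*5² = -12 + 4*25 = -12 + 100 = 88)
a = -⅒ (a = 1/(-10) = -⅒ ≈ -0.10000)
E(r) = -907/264 (E(r) = -9/88 + 1/(3*(-⅒)) = -9*1/88 + (⅓)*(-10) = -9/88 - 10/3 = -907/264)
1/(-2684 + E(-8)*5) = 1/(-2684 - 907/264*5) = 1/(-2684 - 4535/264) = 1/(-713111/264) = -264/713111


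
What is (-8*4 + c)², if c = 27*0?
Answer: 1024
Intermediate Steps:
c = 0
(-8*4 + c)² = (-8*4 + 0)² = (-32 + 0)² = (-32)² = 1024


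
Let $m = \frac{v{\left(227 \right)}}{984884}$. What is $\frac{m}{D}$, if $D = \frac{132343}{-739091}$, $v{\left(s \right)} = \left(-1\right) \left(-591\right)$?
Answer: $- \frac{436802781}{130342503212} \approx -0.0033512$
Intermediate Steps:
$v{\left(s \right)} = 591$
$D = - \frac{132343}{739091}$ ($D = 132343 \left(- \frac{1}{739091}\right) = - \frac{132343}{739091} \approx -0.17906$)
$m = \frac{591}{984884} \approx 0.00060007$
$\frac{m}{D} = \frac{591}{984884 \left(- \frac{132343}{739091}\right)} = \frac{591}{984884} \left(- \frac{739091}{132343}\right) = - \frac{436802781}{130342503212}$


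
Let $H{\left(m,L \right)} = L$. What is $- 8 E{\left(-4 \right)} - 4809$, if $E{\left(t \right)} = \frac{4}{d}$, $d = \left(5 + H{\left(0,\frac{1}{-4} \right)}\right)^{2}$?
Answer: $- \frac{1736561}{361} \approx -4810.4$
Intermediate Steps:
$d = \frac{361}{16}$ ($d = \left(5 + \frac{1}{-4}\right)^{2} = \left(5 - \frac{1}{4}\right)^{2} = \left(\frac{19}{4}\right)^{2} = \frac{361}{16} \approx 22.563$)
$E{\left(t \right)} = \frac{64}{361}$ ($E{\left(t \right)} = \frac{4}{\frac{361}{16}} = 4 \cdot \frac{16}{361} = \frac{64}{361}$)
$- 8 E{\left(-4 \right)} - 4809 = \left(-8\right) \frac{64}{361} - 4809 = - \frac{512}{361} - 4809 = - \frac{1736561}{361}$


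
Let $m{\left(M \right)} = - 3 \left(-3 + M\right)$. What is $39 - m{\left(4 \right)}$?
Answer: $42$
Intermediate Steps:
$m{\left(M \right)} = 9 - 3 M$
$39 - m{\left(4 \right)} = 39 - \left(9 - 12\right) = 39 - -3 = 39 + 3 = 42$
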